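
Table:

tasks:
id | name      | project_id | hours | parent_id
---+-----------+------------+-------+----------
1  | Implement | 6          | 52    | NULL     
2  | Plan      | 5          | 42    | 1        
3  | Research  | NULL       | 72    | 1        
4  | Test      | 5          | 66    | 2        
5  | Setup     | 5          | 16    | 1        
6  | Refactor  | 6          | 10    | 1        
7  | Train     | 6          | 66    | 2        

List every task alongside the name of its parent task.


This is a self-join: tasks is joined to a second copy of itself, matching each row's parent_id to another row's id. Use LEFT JOIN so rows with parent_id=NULL are kept.
  - task 1 (Implement): parent_id=NULL -> NULL
  - task 2 (Plan): parent_id=1 -> Implement
  - task 3 (Research): parent_id=1 -> Implement
  - task 4 (Test): parent_id=2 -> Plan
  - task 5 (Setup): parent_id=1 -> Implement
  - task 6 (Refactor): parent_id=1 -> Implement
  - task 7 (Train): parent_id=2 -> Plan

SQL:
SELECT a.name AS item, b.name AS parent
FROM tasks a
LEFT JOIN tasks b ON a.parent_id = b.id

Result:
item      | parent   
----------+----------
Implement | NULL     
Plan      | Implement
Research  | Implement
Test      | Plan     
Setup     | Implement
Refactor  | Implement
Train     | Plan     


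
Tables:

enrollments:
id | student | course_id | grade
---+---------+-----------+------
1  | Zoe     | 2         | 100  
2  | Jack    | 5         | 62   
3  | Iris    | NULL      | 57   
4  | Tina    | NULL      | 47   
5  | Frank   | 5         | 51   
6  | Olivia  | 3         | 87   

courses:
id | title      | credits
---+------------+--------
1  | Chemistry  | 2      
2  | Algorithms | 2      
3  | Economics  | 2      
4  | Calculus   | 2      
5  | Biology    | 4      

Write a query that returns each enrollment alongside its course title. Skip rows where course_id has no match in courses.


INNER JOIN keeps only enrollments rows whose course_id matches an id in courses. Walk through each enrollment:
  - enrollment 1 (Zoe): course_id=2 -> matches Algorithms
  - enrollment 2 (Jack): course_id=5 -> matches Biology
  - enrollment 3 (Iris): course_id=NULL, no match -> dropped
  - enrollment 4 (Tina): course_id=NULL, no match -> dropped
  - enrollment 5 (Frank): course_id=5 -> matches Biology
  - enrollment 6 (Olivia): course_id=3 -> matches Economics
So 2 of 6 rows are dropped.

SQL:
SELECT a.student, b.title AS course
FROM enrollments a
INNER JOIN courses b ON a.course_id = b.id

Result:
student | course    
--------+-----------
Zoe     | Algorithms
Jack    | Biology   
Frank   | Biology   
Olivia  | Economics 


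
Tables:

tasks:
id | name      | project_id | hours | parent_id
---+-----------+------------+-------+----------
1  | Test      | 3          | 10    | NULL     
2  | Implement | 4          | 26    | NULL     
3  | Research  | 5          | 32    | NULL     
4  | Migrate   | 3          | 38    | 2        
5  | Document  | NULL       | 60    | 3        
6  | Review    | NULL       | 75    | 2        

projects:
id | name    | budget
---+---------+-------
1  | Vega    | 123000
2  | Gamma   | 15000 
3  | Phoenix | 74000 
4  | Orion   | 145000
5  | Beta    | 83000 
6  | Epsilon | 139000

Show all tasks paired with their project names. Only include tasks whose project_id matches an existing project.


INNER JOIN keeps only tasks rows whose project_id matches an id in projects. Walk through each task:
  - task 1 (Test): project_id=3 -> matches Phoenix
  - task 2 (Implement): project_id=4 -> matches Orion
  - task 3 (Research): project_id=5 -> matches Beta
  - task 4 (Migrate): project_id=3 -> matches Phoenix
  - task 5 (Document): project_id=NULL, no match -> dropped
  - task 6 (Review): project_id=NULL, no match -> dropped
So 2 of 6 rows are dropped.

SQL:
SELECT a.name, b.name AS project
FROM tasks a
INNER JOIN projects b ON a.project_id = b.id

Result:
name      | project
----------+--------
Test      | Phoenix
Implement | Orion  
Research  | Beta   
Migrate   | Phoenix


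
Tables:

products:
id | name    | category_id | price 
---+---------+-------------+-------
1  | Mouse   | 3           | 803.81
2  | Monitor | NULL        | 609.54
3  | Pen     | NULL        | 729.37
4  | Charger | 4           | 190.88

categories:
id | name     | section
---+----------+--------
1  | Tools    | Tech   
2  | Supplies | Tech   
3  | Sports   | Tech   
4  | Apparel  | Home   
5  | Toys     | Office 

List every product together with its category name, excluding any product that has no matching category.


INNER JOIN keeps only products rows whose category_id matches an id in categories. Walk through each product:
  - product 1 (Mouse): category_id=3 -> matches Sports
  - product 2 (Monitor): category_id=NULL, no match -> dropped
  - product 3 (Pen): category_id=NULL, no match -> dropped
  - product 4 (Charger): category_id=4 -> matches Apparel
So 2 of 4 rows are dropped.

SQL:
SELECT a.name, b.name AS category
FROM products a
INNER JOIN categories b ON a.category_id = b.id

Result:
name    | category
--------+---------
Mouse   | Sports  
Charger | Apparel 


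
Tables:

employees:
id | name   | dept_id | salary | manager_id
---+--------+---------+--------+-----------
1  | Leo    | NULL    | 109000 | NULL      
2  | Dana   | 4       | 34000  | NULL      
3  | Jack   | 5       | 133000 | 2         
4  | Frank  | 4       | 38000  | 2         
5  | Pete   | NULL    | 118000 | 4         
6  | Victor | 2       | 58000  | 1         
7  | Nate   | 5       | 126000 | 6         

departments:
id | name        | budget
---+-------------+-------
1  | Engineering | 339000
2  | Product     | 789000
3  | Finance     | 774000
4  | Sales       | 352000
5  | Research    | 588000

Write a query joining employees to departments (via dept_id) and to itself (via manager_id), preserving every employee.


Two LEFT JOINs from the same base table employees: one to departments via dept_id, one to employees itself via manager_id. Both are LEFT so every employee is preserved.
Match against departments:
  - employee 1 (Leo): dept_id=NULL, no match -> kept with NULL
  - employee 2 (Dana): dept_id=4 -> matches Sales
  - employee 3 (Jack): dept_id=5 -> matches Research
  - employee 4 (Frank): dept_id=4 -> matches Sales
  - employee 5 (Pete): dept_id=NULL, no match -> kept with NULL
  - employee 6 (Victor): dept_id=2 -> matches Product
  - employee 7 (Nate): dept_id=5 -> matches Research
Match against employees (self):
  - employee 1 (Leo): manager_id=NULL -> NULL
  - employee 2 (Dana): manager_id=NULL -> NULL
  - employee 3 (Jack): manager_id=2 -> Dana
  - employee 4 (Frank): manager_id=2 -> Dana
  - employee 5 (Pete): manager_id=4 -> Frank
  - employee 6 (Victor): manager_id=1 -> Leo
  - employee 7 (Nate): manager_id=6 -> Victor

SQL:
SELECT a.name, b.name AS department, c.name AS manager
FROM employees a
LEFT JOIN departments b ON a.dept_id = b.id
LEFT JOIN employees c ON a.manager_id = c.id

Result:
name   | department | manager
-------+------------+--------
Leo    | NULL       | NULL   
Dana   | Sales      | NULL   
Jack   | Research   | Dana   
Frank  | Sales      | Dana   
Pete   | NULL       | Frank  
Victor | Product    | Leo    
Nate   | Research   | Victor 


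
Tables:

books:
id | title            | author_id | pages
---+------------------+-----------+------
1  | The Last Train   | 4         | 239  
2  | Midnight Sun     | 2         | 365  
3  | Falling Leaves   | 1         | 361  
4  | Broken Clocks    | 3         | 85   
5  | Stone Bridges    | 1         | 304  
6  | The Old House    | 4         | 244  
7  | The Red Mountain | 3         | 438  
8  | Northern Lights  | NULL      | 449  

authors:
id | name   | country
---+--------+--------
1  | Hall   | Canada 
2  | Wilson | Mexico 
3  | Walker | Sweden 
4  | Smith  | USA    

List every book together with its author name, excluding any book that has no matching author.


INNER JOIN keeps only books rows whose author_id matches an id in authors. Walk through each book:
  - book 1 (The Last Train): author_id=4 -> matches Smith
  - book 2 (Midnight Sun): author_id=2 -> matches Wilson
  - book 3 (Falling Leaves): author_id=1 -> matches Hall
  - book 4 (Broken Clocks): author_id=3 -> matches Walker
  - book 5 (Stone Bridges): author_id=1 -> matches Hall
  - book 6 (The Old House): author_id=4 -> matches Smith
  - book 7 (The Red Mountain): author_id=3 -> matches Walker
  - book 8 (Northern Lights): author_id=NULL, no match -> dropped
So 1 of 8 rows is dropped.

SQL:
SELECT a.title, b.name AS author
FROM books a
INNER JOIN authors b ON a.author_id = b.id

Result:
title            | author
-----------------+-------
The Last Train   | Smith 
Midnight Sun     | Wilson
Falling Leaves   | Hall  
Broken Clocks    | Walker
Stone Bridges    | Hall  
The Old House    | Smith 
The Red Mountain | Walker


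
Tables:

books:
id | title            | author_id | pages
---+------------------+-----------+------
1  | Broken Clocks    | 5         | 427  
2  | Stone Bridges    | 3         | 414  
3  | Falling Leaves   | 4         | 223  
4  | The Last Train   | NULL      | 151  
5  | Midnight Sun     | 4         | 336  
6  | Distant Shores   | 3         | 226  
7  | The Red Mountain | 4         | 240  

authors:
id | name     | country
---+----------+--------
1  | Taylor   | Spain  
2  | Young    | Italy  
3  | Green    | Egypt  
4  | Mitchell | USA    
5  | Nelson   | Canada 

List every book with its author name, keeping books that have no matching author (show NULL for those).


LEFT JOIN keeps every row from books (the left table); where author_id has no match in authors, the author columns become NULL. Walk through each book:
  - book 1 (Broken Clocks): author_id=5 -> matches Nelson
  - book 2 (Stone Bridges): author_id=3 -> matches Green
  - book 3 (Falling Leaves): author_id=4 -> matches Mitchell
  - book 4 (The Last Train): author_id=NULL, no match -> kept with NULL
  - book 5 (Midnight Sun): author_id=4 -> matches Mitchell
  - book 6 (Distant Shores): author_id=3 -> matches Green
  - book 7 (The Red Mountain): author_id=4 -> matches Mitchell
All 7 rows appear; 1 has NULL author.

SQL:
SELECT a.title, b.name AS author
FROM books a
LEFT JOIN authors b ON a.author_id = b.id

Result:
title            | author  
-----------------+---------
Broken Clocks    | Nelson  
Stone Bridges    | Green   
Falling Leaves   | Mitchell
The Last Train   | NULL    
Midnight Sun     | Mitchell
Distant Shores   | Green   
The Red Mountain | Mitchell


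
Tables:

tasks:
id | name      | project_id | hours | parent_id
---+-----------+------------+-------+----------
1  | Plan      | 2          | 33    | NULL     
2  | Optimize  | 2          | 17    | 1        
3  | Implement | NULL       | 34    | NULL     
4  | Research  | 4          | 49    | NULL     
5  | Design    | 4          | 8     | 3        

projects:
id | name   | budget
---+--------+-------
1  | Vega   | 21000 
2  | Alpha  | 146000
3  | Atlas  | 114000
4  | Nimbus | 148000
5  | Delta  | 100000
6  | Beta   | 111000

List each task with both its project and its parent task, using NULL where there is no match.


Two LEFT JOINs from the same base table tasks: one to projects via project_id, one to tasks itself via parent_id. Both are LEFT so every task is preserved.
Match against projects:
  - task 1 (Plan): project_id=2 -> matches Alpha
  - task 2 (Optimize): project_id=2 -> matches Alpha
  - task 3 (Implement): project_id=NULL, no match -> kept with NULL
  - task 4 (Research): project_id=4 -> matches Nimbus
  - task 5 (Design): project_id=4 -> matches Nimbus
Match against tasks (self):
  - task 1 (Plan): parent_id=NULL -> NULL
  - task 2 (Optimize): parent_id=1 -> Plan
  - task 3 (Implement): parent_id=NULL -> NULL
  - task 4 (Research): parent_id=NULL -> NULL
  - task 5 (Design): parent_id=3 -> Implement

SQL:
SELECT a.name, b.name AS project, c.name AS parent
FROM tasks a
LEFT JOIN projects b ON a.project_id = b.id
LEFT JOIN tasks c ON a.parent_id = c.id

Result:
name      | project | parent   
----------+---------+----------
Plan      | Alpha   | NULL     
Optimize  | Alpha   | Plan     
Implement | NULL    | NULL     
Research  | Nimbus  | NULL     
Design    | Nimbus  | Implement


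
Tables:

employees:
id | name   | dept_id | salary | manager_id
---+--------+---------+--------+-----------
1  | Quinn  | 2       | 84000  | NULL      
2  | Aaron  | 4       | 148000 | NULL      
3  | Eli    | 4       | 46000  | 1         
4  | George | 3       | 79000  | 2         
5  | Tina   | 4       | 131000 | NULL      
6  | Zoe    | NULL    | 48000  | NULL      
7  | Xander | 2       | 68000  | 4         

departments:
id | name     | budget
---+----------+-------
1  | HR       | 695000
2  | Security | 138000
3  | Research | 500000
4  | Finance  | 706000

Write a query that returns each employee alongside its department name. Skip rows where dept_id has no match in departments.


INNER JOIN keeps only employees rows whose dept_id matches an id in departments. Walk through each employee:
  - employee 1 (Quinn): dept_id=2 -> matches Security
  - employee 2 (Aaron): dept_id=4 -> matches Finance
  - employee 3 (Eli): dept_id=4 -> matches Finance
  - employee 4 (George): dept_id=3 -> matches Research
  - employee 5 (Tina): dept_id=4 -> matches Finance
  - employee 6 (Zoe): dept_id=NULL, no match -> dropped
  - employee 7 (Xander): dept_id=2 -> matches Security
So 1 of 7 rows is dropped.

SQL:
SELECT a.name, b.name AS department
FROM employees a
INNER JOIN departments b ON a.dept_id = b.id

Result:
name   | department
-------+-----------
Quinn  | Security  
Aaron  | Finance   
Eli    | Finance   
George | Research  
Tina   | Finance   
Xander | Security  


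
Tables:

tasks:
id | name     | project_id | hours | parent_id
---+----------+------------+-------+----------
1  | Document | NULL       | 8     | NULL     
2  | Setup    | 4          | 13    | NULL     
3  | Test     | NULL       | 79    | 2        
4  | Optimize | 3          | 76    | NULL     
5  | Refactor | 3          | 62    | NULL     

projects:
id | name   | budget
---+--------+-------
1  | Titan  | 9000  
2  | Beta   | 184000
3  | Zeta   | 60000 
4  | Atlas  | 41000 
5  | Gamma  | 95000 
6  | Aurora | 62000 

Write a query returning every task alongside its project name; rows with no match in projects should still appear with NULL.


LEFT JOIN keeps every row from tasks (the left table); where project_id has no match in projects, the project columns become NULL. Walk through each task:
  - task 1 (Document): project_id=NULL, no match -> kept with NULL
  - task 2 (Setup): project_id=4 -> matches Atlas
  - task 3 (Test): project_id=NULL, no match -> kept with NULL
  - task 4 (Optimize): project_id=3 -> matches Zeta
  - task 5 (Refactor): project_id=3 -> matches Zeta
All 5 rows appear; 2 have NULL project.

SQL:
SELECT a.name, b.name AS project
FROM tasks a
LEFT JOIN projects b ON a.project_id = b.id

Result:
name     | project
---------+--------
Document | NULL   
Setup    | Atlas  
Test     | NULL   
Optimize | Zeta   
Refactor | Zeta   


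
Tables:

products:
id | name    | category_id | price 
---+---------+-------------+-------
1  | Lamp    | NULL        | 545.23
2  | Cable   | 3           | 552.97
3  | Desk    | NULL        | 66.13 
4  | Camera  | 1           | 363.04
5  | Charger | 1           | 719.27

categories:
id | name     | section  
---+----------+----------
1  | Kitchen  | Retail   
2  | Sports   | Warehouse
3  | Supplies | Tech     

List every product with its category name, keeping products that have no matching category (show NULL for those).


LEFT JOIN keeps every row from products (the left table); where category_id has no match in categories, the category columns become NULL. Walk through each product:
  - product 1 (Lamp): category_id=NULL, no match -> kept with NULL
  - product 2 (Cable): category_id=3 -> matches Supplies
  - product 3 (Desk): category_id=NULL, no match -> kept with NULL
  - product 4 (Camera): category_id=1 -> matches Kitchen
  - product 5 (Charger): category_id=1 -> matches Kitchen
All 5 rows appear; 2 have NULL category.

SQL:
SELECT a.name, b.name AS category
FROM products a
LEFT JOIN categories b ON a.category_id = b.id

Result:
name    | category
--------+---------
Lamp    | NULL    
Cable   | Supplies
Desk    | NULL    
Camera  | Kitchen 
Charger | Kitchen 


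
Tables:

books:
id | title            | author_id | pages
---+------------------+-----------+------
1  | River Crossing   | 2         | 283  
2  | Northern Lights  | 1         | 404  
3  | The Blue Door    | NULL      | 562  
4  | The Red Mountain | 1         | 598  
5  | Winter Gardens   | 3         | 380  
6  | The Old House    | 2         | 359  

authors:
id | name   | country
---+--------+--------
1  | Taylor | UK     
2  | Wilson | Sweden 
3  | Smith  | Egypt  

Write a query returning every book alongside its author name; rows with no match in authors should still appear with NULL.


LEFT JOIN keeps every row from books (the left table); where author_id has no match in authors, the author columns become NULL. Walk through each book:
  - book 1 (River Crossing): author_id=2 -> matches Wilson
  - book 2 (Northern Lights): author_id=1 -> matches Taylor
  - book 3 (The Blue Door): author_id=NULL, no match -> kept with NULL
  - book 4 (The Red Mountain): author_id=1 -> matches Taylor
  - book 5 (Winter Gardens): author_id=3 -> matches Smith
  - book 6 (The Old House): author_id=2 -> matches Wilson
All 6 rows appear; 1 has NULL author.

SQL:
SELECT a.title, b.name AS author
FROM books a
LEFT JOIN authors b ON a.author_id = b.id

Result:
title            | author
-----------------+-------
River Crossing   | Wilson
Northern Lights  | Taylor
The Blue Door    | NULL  
The Red Mountain | Taylor
Winter Gardens   | Smith 
The Old House    | Wilson


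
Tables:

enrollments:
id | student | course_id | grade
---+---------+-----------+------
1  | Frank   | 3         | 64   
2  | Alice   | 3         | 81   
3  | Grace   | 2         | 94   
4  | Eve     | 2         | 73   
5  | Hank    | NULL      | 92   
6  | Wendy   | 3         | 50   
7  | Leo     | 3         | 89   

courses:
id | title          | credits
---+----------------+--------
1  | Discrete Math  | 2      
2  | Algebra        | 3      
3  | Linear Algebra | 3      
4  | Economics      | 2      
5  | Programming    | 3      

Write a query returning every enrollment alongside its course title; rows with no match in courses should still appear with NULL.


LEFT JOIN keeps every row from enrollments (the left table); where course_id has no match in courses, the course columns become NULL. Walk through each enrollment:
  - enrollment 1 (Frank): course_id=3 -> matches Linear Algebra
  - enrollment 2 (Alice): course_id=3 -> matches Linear Algebra
  - enrollment 3 (Grace): course_id=2 -> matches Algebra
  - enrollment 4 (Eve): course_id=2 -> matches Algebra
  - enrollment 5 (Hank): course_id=NULL, no match -> kept with NULL
  - enrollment 6 (Wendy): course_id=3 -> matches Linear Algebra
  - enrollment 7 (Leo): course_id=3 -> matches Linear Algebra
All 7 rows appear; 1 has NULL course.

SQL:
SELECT a.student, b.title AS course
FROM enrollments a
LEFT JOIN courses b ON a.course_id = b.id

Result:
student | course        
--------+---------------
Frank   | Linear Algebra
Alice   | Linear Algebra
Grace   | Algebra       
Eve     | Algebra       
Hank    | NULL          
Wendy   | Linear Algebra
Leo     | Linear Algebra


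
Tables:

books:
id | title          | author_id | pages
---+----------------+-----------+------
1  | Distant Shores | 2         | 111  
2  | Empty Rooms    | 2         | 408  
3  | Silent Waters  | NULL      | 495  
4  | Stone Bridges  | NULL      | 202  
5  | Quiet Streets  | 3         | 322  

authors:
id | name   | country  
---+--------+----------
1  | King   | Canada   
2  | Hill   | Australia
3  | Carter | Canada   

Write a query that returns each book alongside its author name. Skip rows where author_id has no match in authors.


INNER JOIN keeps only books rows whose author_id matches an id in authors. Walk through each book:
  - book 1 (Distant Shores): author_id=2 -> matches Hill
  - book 2 (Empty Rooms): author_id=2 -> matches Hill
  - book 3 (Silent Waters): author_id=NULL, no match -> dropped
  - book 4 (Stone Bridges): author_id=NULL, no match -> dropped
  - book 5 (Quiet Streets): author_id=3 -> matches Carter
So 2 of 5 rows are dropped.

SQL:
SELECT a.title, b.name AS author
FROM books a
INNER JOIN authors b ON a.author_id = b.id

Result:
title          | author
---------------+-------
Distant Shores | Hill  
Empty Rooms    | Hill  
Quiet Streets  | Carter


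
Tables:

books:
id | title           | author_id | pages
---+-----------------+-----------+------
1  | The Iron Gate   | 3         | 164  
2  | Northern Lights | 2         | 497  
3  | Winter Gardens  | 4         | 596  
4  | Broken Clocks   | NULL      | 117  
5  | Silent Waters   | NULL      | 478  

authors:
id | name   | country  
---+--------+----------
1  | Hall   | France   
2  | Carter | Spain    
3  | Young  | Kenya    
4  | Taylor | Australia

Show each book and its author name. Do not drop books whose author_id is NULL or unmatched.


LEFT JOIN keeps every row from books (the left table); where author_id has no match in authors, the author columns become NULL. Walk through each book:
  - book 1 (The Iron Gate): author_id=3 -> matches Young
  - book 2 (Northern Lights): author_id=2 -> matches Carter
  - book 3 (Winter Gardens): author_id=4 -> matches Taylor
  - book 4 (Broken Clocks): author_id=NULL, no match -> kept with NULL
  - book 5 (Silent Waters): author_id=NULL, no match -> kept with NULL
All 5 rows appear; 2 have NULL author.

SQL:
SELECT a.title, b.name AS author
FROM books a
LEFT JOIN authors b ON a.author_id = b.id

Result:
title           | author
----------------+-------
The Iron Gate   | Young 
Northern Lights | Carter
Winter Gardens  | Taylor
Broken Clocks   | NULL  
Silent Waters   | NULL  


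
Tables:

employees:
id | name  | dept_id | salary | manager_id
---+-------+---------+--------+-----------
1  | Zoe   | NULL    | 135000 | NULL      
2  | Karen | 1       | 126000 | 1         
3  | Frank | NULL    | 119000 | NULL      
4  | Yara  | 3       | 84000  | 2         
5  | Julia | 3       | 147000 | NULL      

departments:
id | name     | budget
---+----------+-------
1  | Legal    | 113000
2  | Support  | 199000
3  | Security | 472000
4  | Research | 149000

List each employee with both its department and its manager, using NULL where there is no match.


Two LEFT JOINs from the same base table employees: one to departments via dept_id, one to employees itself via manager_id. Both are LEFT so every employee is preserved.
Match against departments:
  - employee 1 (Zoe): dept_id=NULL, no match -> kept with NULL
  - employee 2 (Karen): dept_id=1 -> matches Legal
  - employee 3 (Frank): dept_id=NULL, no match -> kept with NULL
  - employee 4 (Yara): dept_id=3 -> matches Security
  - employee 5 (Julia): dept_id=3 -> matches Security
Match against employees (self):
  - employee 1 (Zoe): manager_id=NULL -> NULL
  - employee 2 (Karen): manager_id=1 -> Zoe
  - employee 3 (Frank): manager_id=NULL -> NULL
  - employee 4 (Yara): manager_id=2 -> Karen
  - employee 5 (Julia): manager_id=NULL -> NULL

SQL:
SELECT a.name, b.name AS department, c.name AS manager
FROM employees a
LEFT JOIN departments b ON a.dept_id = b.id
LEFT JOIN employees c ON a.manager_id = c.id

Result:
name  | department | manager
------+------------+--------
Zoe   | NULL       | NULL   
Karen | Legal      | Zoe    
Frank | NULL       | NULL   
Yara  | Security   | Karen  
Julia | Security   | NULL   


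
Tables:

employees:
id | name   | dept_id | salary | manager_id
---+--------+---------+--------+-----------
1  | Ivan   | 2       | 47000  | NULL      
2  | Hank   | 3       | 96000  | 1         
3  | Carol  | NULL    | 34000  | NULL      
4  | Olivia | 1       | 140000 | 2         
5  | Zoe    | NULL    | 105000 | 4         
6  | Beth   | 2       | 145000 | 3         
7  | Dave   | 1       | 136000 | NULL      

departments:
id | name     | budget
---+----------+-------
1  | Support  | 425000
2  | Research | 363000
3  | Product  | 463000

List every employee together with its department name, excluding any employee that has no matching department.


INNER JOIN keeps only employees rows whose dept_id matches an id in departments. Walk through each employee:
  - employee 1 (Ivan): dept_id=2 -> matches Research
  - employee 2 (Hank): dept_id=3 -> matches Product
  - employee 3 (Carol): dept_id=NULL, no match -> dropped
  - employee 4 (Olivia): dept_id=1 -> matches Support
  - employee 5 (Zoe): dept_id=NULL, no match -> dropped
  - employee 6 (Beth): dept_id=2 -> matches Research
  - employee 7 (Dave): dept_id=1 -> matches Support
So 2 of 7 rows are dropped.

SQL:
SELECT a.name, b.name AS department
FROM employees a
INNER JOIN departments b ON a.dept_id = b.id

Result:
name   | department
-------+-----------
Ivan   | Research  
Hank   | Product   
Olivia | Support   
Beth   | Research  
Dave   | Support   


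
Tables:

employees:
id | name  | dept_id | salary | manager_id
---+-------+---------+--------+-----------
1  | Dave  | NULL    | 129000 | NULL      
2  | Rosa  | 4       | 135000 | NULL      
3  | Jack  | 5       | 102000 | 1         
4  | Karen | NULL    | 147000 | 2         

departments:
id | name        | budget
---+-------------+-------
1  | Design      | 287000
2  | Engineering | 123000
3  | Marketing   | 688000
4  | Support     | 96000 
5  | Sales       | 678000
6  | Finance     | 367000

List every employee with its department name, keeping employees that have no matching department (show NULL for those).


LEFT JOIN keeps every row from employees (the left table); where dept_id has no match in departments, the department columns become NULL. Walk through each employee:
  - employee 1 (Dave): dept_id=NULL, no match -> kept with NULL
  - employee 2 (Rosa): dept_id=4 -> matches Support
  - employee 3 (Jack): dept_id=5 -> matches Sales
  - employee 4 (Karen): dept_id=NULL, no match -> kept with NULL
All 4 rows appear; 2 have NULL department.

SQL:
SELECT a.name, b.name AS department
FROM employees a
LEFT JOIN departments b ON a.dept_id = b.id

Result:
name  | department
------+-----------
Dave  | NULL      
Rosa  | Support   
Jack  | Sales     
Karen | NULL      


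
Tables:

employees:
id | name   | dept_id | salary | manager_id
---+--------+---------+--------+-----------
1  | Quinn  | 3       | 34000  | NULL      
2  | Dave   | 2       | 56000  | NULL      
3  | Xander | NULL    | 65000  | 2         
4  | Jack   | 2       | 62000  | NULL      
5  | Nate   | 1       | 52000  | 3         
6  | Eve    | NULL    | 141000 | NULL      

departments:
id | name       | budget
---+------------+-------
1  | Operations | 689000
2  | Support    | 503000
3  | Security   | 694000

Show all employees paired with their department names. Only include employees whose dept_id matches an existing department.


INNER JOIN keeps only employees rows whose dept_id matches an id in departments. Walk through each employee:
  - employee 1 (Quinn): dept_id=3 -> matches Security
  - employee 2 (Dave): dept_id=2 -> matches Support
  - employee 3 (Xander): dept_id=NULL, no match -> dropped
  - employee 4 (Jack): dept_id=2 -> matches Support
  - employee 5 (Nate): dept_id=1 -> matches Operations
  - employee 6 (Eve): dept_id=NULL, no match -> dropped
So 2 of 6 rows are dropped.

SQL:
SELECT a.name, b.name AS department
FROM employees a
INNER JOIN departments b ON a.dept_id = b.id

Result:
name  | department
------+-----------
Quinn | Security  
Dave  | Support   
Jack  | Support   
Nate  | Operations


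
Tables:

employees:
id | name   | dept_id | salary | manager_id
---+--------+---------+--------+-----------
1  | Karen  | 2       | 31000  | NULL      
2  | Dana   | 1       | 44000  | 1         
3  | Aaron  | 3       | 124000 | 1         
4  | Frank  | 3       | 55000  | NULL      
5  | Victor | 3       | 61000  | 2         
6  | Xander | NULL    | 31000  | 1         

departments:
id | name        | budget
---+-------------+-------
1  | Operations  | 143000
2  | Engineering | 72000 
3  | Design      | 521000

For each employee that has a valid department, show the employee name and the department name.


INNER JOIN keeps only employees rows whose dept_id matches an id in departments. Walk through each employee:
  - employee 1 (Karen): dept_id=2 -> matches Engineering
  - employee 2 (Dana): dept_id=1 -> matches Operations
  - employee 3 (Aaron): dept_id=3 -> matches Design
  - employee 4 (Frank): dept_id=3 -> matches Design
  - employee 5 (Victor): dept_id=3 -> matches Design
  - employee 6 (Xander): dept_id=NULL, no match -> dropped
So 1 of 6 rows is dropped.

SQL:
SELECT a.name, b.name AS department
FROM employees a
INNER JOIN departments b ON a.dept_id = b.id

Result:
name   | department 
-------+------------
Karen  | Engineering
Dana   | Operations 
Aaron  | Design     
Frank  | Design     
Victor | Design     


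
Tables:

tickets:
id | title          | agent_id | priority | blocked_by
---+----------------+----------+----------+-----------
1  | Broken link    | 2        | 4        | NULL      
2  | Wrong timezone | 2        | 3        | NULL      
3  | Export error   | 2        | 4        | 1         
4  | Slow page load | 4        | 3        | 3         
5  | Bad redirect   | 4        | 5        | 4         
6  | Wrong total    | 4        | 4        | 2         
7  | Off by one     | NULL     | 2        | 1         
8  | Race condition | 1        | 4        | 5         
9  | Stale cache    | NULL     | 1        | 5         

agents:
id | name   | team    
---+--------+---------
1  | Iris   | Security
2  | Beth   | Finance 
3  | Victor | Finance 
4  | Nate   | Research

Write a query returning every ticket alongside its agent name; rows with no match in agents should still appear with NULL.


LEFT JOIN keeps every row from tickets (the left table); where agent_id has no match in agents, the agent columns become NULL. Walk through each ticket:
  - ticket 1 (Broken link): agent_id=2 -> matches Beth
  - ticket 2 (Wrong timezone): agent_id=2 -> matches Beth
  - ticket 3 (Export error): agent_id=2 -> matches Beth
  - ticket 4 (Slow page load): agent_id=4 -> matches Nate
  - ticket 5 (Bad redirect): agent_id=4 -> matches Nate
  - ticket 6 (Wrong total): agent_id=4 -> matches Nate
  - ticket 7 (Off by one): agent_id=NULL, no match -> kept with NULL
  - ticket 8 (Race condition): agent_id=1 -> matches Iris
  - ticket 9 (Stale cache): agent_id=NULL, no match -> kept with NULL
All 9 rows appear; 2 have NULL agent.

SQL:
SELECT a.title, b.name AS agent
FROM tickets a
LEFT JOIN agents b ON a.agent_id = b.id

Result:
title          | agent
---------------+------
Broken link    | Beth 
Wrong timezone | Beth 
Export error   | Beth 
Slow page load | Nate 
Bad redirect   | Nate 
Wrong total    | Nate 
Off by one     | NULL 
Race condition | Iris 
Stale cache    | NULL 


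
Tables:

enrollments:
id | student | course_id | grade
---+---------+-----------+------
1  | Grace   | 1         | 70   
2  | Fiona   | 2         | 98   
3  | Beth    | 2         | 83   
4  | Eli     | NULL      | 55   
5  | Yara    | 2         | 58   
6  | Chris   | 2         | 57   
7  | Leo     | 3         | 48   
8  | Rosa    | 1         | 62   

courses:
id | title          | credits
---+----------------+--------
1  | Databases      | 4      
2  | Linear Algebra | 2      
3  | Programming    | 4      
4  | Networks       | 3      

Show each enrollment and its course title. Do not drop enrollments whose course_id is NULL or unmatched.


LEFT JOIN keeps every row from enrollments (the left table); where course_id has no match in courses, the course columns become NULL. Walk through each enrollment:
  - enrollment 1 (Grace): course_id=1 -> matches Databases
  - enrollment 2 (Fiona): course_id=2 -> matches Linear Algebra
  - enrollment 3 (Beth): course_id=2 -> matches Linear Algebra
  - enrollment 4 (Eli): course_id=NULL, no match -> kept with NULL
  - enrollment 5 (Yara): course_id=2 -> matches Linear Algebra
  - enrollment 6 (Chris): course_id=2 -> matches Linear Algebra
  - enrollment 7 (Leo): course_id=3 -> matches Programming
  - enrollment 8 (Rosa): course_id=1 -> matches Databases
All 8 rows appear; 1 has NULL course.

SQL:
SELECT a.student, b.title AS course
FROM enrollments a
LEFT JOIN courses b ON a.course_id = b.id

Result:
student | course        
--------+---------------
Grace   | Databases     
Fiona   | Linear Algebra
Beth    | Linear Algebra
Eli     | NULL          
Yara    | Linear Algebra
Chris   | Linear Algebra
Leo     | Programming   
Rosa    | Databases     


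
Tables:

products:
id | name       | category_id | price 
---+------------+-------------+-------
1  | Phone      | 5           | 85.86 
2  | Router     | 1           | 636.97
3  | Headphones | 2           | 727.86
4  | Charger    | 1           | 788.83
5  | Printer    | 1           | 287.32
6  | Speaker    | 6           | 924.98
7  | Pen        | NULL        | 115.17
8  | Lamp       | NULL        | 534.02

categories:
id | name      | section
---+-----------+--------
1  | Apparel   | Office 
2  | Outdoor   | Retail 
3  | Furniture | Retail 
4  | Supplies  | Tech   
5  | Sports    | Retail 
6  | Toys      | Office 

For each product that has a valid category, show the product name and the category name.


INNER JOIN keeps only products rows whose category_id matches an id in categories. Walk through each product:
  - product 1 (Phone): category_id=5 -> matches Sports
  - product 2 (Router): category_id=1 -> matches Apparel
  - product 3 (Headphones): category_id=2 -> matches Outdoor
  - product 4 (Charger): category_id=1 -> matches Apparel
  - product 5 (Printer): category_id=1 -> matches Apparel
  - product 6 (Speaker): category_id=6 -> matches Toys
  - product 7 (Pen): category_id=NULL, no match -> dropped
  - product 8 (Lamp): category_id=NULL, no match -> dropped
So 2 of 8 rows are dropped.

SQL:
SELECT a.name, b.name AS category
FROM products a
INNER JOIN categories b ON a.category_id = b.id

Result:
name       | category
-----------+---------
Phone      | Sports  
Router     | Apparel 
Headphones | Outdoor 
Charger    | Apparel 
Printer    | Apparel 
Speaker    | Toys    


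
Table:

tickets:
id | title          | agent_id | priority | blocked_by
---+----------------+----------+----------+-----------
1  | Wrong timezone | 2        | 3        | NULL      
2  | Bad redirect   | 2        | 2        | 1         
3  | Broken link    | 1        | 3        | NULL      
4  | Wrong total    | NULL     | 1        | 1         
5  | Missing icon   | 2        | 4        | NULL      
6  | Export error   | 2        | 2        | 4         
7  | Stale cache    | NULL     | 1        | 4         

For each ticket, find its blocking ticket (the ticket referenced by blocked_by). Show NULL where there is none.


This is a self-join: tickets is joined to a second copy of itself, matching each row's blocked_by to another row's id. Use LEFT JOIN so rows with blocked_by=NULL are kept.
  - ticket 1 (Wrong timezone): blocked_by=NULL -> NULL
  - ticket 2 (Bad redirect): blocked_by=1 -> Wrong timezone
  - ticket 3 (Broken link): blocked_by=NULL -> NULL
  - ticket 4 (Wrong total): blocked_by=1 -> Wrong timezone
  - ticket 5 (Missing icon): blocked_by=NULL -> NULL
  - ticket 6 (Export error): blocked_by=4 -> Wrong total
  - ticket 7 (Stale cache): blocked_by=4 -> Wrong total

SQL:
SELECT a.title AS item, b.title AS blocked_by
FROM tickets a
LEFT JOIN tickets b ON a.blocked_by = b.id

Result:
item           | blocked_by    
---------------+---------------
Wrong timezone | NULL          
Bad redirect   | Wrong timezone
Broken link    | NULL          
Wrong total    | Wrong timezone
Missing icon   | NULL          
Export error   | Wrong total   
Stale cache    | Wrong total   


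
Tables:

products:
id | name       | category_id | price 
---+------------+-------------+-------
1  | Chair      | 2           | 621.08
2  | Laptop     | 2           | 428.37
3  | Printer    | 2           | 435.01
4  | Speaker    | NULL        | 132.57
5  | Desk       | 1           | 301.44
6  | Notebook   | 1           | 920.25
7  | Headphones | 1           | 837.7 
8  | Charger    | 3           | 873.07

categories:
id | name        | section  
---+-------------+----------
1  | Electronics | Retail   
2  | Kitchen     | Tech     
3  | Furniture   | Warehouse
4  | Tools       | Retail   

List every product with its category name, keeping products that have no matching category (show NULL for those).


LEFT JOIN keeps every row from products (the left table); where category_id has no match in categories, the category columns become NULL. Walk through each product:
  - product 1 (Chair): category_id=2 -> matches Kitchen
  - product 2 (Laptop): category_id=2 -> matches Kitchen
  - product 3 (Printer): category_id=2 -> matches Kitchen
  - product 4 (Speaker): category_id=NULL, no match -> kept with NULL
  - product 5 (Desk): category_id=1 -> matches Electronics
  - product 6 (Notebook): category_id=1 -> matches Electronics
  - product 7 (Headphones): category_id=1 -> matches Electronics
  - product 8 (Charger): category_id=3 -> matches Furniture
All 8 rows appear; 1 has NULL category.

SQL:
SELECT a.name, b.name AS category
FROM products a
LEFT JOIN categories b ON a.category_id = b.id

Result:
name       | category   
-----------+------------
Chair      | Kitchen    
Laptop     | Kitchen    
Printer    | Kitchen    
Speaker    | NULL       
Desk       | Electronics
Notebook   | Electronics
Headphones | Electronics
Charger    | Furniture  


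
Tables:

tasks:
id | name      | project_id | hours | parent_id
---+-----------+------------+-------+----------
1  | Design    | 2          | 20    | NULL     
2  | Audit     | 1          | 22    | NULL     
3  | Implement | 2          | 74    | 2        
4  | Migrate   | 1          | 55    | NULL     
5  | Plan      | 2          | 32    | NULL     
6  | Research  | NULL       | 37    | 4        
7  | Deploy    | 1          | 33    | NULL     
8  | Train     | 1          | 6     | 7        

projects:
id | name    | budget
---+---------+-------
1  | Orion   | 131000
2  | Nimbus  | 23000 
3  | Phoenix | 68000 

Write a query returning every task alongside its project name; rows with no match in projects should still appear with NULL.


LEFT JOIN keeps every row from tasks (the left table); where project_id has no match in projects, the project columns become NULL. Walk through each task:
  - task 1 (Design): project_id=2 -> matches Nimbus
  - task 2 (Audit): project_id=1 -> matches Orion
  - task 3 (Implement): project_id=2 -> matches Nimbus
  - task 4 (Migrate): project_id=1 -> matches Orion
  - task 5 (Plan): project_id=2 -> matches Nimbus
  - task 6 (Research): project_id=NULL, no match -> kept with NULL
  - task 7 (Deploy): project_id=1 -> matches Orion
  - task 8 (Train): project_id=1 -> matches Orion
All 8 rows appear; 1 has NULL project.

SQL:
SELECT a.name, b.name AS project
FROM tasks a
LEFT JOIN projects b ON a.project_id = b.id

Result:
name      | project
----------+--------
Design    | Nimbus 
Audit     | Orion  
Implement | Nimbus 
Migrate   | Orion  
Plan      | Nimbus 
Research  | NULL   
Deploy    | Orion  
Train     | Orion  


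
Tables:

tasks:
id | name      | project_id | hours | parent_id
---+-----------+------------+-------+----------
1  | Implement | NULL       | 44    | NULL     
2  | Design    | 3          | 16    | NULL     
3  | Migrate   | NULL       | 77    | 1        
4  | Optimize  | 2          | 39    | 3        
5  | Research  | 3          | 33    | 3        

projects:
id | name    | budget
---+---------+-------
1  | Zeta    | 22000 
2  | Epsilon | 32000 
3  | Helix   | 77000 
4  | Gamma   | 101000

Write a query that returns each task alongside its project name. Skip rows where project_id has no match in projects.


INNER JOIN keeps only tasks rows whose project_id matches an id in projects. Walk through each task:
  - task 1 (Implement): project_id=NULL, no match -> dropped
  - task 2 (Design): project_id=3 -> matches Helix
  - task 3 (Migrate): project_id=NULL, no match -> dropped
  - task 4 (Optimize): project_id=2 -> matches Epsilon
  - task 5 (Research): project_id=3 -> matches Helix
So 2 of 5 rows are dropped.

SQL:
SELECT a.name, b.name AS project
FROM tasks a
INNER JOIN projects b ON a.project_id = b.id

Result:
name     | project
---------+--------
Design   | Helix  
Optimize | Epsilon
Research | Helix  
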